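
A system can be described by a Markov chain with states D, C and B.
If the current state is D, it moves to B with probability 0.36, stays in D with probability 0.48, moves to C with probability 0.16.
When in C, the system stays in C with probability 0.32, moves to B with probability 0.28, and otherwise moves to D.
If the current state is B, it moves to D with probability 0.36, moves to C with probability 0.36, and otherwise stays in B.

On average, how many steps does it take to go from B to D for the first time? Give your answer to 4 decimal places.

2.6749

Let t(s) be the expected number of steps to first reach D from state s, with t(D) = 0. Conditioning on the first step:
t(C) = 1 + 0.32·t(C) + 0.28·t(B)
t(B) = 1 + 0.36·t(C) + 0.28·t(B)
Solving: t(C) = 2.5720, t(B) = 2.6749.
Expected steps from B to D: 2.6749.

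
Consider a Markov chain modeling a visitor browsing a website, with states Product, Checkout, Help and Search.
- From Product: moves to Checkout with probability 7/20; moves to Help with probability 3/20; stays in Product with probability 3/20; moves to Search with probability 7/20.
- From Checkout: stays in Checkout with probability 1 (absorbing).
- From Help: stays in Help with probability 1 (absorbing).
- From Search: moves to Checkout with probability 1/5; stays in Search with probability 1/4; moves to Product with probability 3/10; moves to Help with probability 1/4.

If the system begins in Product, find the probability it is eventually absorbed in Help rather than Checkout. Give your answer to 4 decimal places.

0.3756

Let h(s) be the probability of absorption at Help starting from transient state s. Then h(Help) = 1 and h(Checkout) = 0. By first-step analysis:
h(Product) = 0.15·h(Product) + 0.35·0 + 0.15·1 + 0.35·h(Search)
h(Search) = 0.3·h(Product) + 0.2·0 + 0.25·1 + 0.25·h(Search)
Solving: h(Product) = 0.3756, h(Search) = 0.4836.
Starting from Product, the probability is 0.3756.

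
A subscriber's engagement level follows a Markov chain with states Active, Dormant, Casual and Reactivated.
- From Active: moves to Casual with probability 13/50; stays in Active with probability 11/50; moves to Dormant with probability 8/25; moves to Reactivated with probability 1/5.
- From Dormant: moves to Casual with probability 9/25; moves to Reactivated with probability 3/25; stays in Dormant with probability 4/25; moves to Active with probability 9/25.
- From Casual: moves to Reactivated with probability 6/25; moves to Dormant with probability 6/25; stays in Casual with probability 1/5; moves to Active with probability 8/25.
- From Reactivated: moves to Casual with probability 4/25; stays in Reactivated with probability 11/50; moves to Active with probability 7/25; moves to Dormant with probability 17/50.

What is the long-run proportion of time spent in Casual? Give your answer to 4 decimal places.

0.2518

Let the stationary distribution be π with π = πP and π_1 + π_2 + π_3 + π_4 = 1.
π_1 = 0.22·π_1 + 0.36·π_2 + 0.32·π_3 + 0.28·π_4
π_2 = 0.32·π_1 + 0.16·π_2 + 0.24·π_3 + 0.34·π_4
π_3 = 0.26·π_1 + 0.36·π_2 + 0.2·π_3 + 0.16·π_4
Solving with the normalization constraint gives π = (0.2934, 0.2618, 0.2518, 0.1930).
So the stationary probability of Casual is 0.2518.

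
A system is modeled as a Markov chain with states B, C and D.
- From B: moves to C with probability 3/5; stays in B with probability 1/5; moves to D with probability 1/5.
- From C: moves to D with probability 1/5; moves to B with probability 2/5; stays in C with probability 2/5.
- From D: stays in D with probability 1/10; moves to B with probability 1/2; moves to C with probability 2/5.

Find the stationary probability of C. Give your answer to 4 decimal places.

Let the stationary distribution be π with π = πP and π_1 + π_2 + π_3 = 1.
π_1 = 0.2·π_1 + 0.4·π_2 + 0.5·π_3
π_2 = 0.6·π_1 + 0.4·π_2 + 0.4·π_3
Solving with the normalization constraint gives π = (0.3485, 0.4697, 0.1818).
So the stationary probability of C is 0.4697.

0.4697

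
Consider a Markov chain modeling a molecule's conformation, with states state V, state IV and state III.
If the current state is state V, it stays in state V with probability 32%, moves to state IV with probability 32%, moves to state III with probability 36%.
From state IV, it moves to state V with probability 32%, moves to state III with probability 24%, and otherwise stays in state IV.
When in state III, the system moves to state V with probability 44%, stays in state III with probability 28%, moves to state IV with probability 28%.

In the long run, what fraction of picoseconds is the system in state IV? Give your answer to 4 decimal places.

Let the stationary distribution be π with π = πP and π_1 + π_2 + π_3 = 1.
π_1 = 0.32·π_1 + 0.32·π_2 + 0.44·π_3
π_2 = 0.32·π_1 + 0.44·π_2 + 0.28·π_3
Solving with the normalization constraint gives π = (0.3553, 0.3503, 0.2944).
So the stationary probability of state IV is 0.3503.

0.3503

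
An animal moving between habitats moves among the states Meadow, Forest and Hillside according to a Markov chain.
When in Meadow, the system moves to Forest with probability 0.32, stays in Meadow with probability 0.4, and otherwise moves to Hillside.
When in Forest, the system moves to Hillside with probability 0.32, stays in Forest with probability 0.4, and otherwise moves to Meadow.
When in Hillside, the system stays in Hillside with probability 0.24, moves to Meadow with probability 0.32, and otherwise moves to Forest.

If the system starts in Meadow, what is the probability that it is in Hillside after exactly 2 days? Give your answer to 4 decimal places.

Sum over the intermediate state after 1 day:
P = P(Meadow→Meadow)·P(Meadow→Hillside) + P(Meadow→Forest)·P(Forest→Hillside) + P(Meadow→Hillside)·P(Hillside→Hillside)
  = 0.4×0.28 + 0.32×0.32 + 0.28×0.24
  = 0.1120 + 0.1024 + 0.0672 = 0.2816

0.2816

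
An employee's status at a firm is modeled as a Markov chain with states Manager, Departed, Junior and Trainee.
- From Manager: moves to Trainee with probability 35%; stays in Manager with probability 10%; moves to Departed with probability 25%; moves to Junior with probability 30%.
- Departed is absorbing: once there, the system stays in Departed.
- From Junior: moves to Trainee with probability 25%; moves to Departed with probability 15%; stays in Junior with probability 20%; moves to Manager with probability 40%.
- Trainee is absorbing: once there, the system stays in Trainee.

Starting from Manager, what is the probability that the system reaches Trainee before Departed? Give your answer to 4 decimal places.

Let h(s) be the probability of absorption at Trainee starting from transient state s. Then h(Trainee) = 1 and h(Departed) = 0. By first-step analysis:
h(Manager) = 0.1·h(Manager) + 0.25·0 + 0.3·h(Junior) + 0.35·1
h(Junior) = 0.4·h(Manager) + 0.15·0 + 0.2·h(Junior) + 0.25·1
Solving: h(Manager) = 0.5917, h(Junior) = 0.6083.
Starting from Manager, the probability is 0.5917.

0.5917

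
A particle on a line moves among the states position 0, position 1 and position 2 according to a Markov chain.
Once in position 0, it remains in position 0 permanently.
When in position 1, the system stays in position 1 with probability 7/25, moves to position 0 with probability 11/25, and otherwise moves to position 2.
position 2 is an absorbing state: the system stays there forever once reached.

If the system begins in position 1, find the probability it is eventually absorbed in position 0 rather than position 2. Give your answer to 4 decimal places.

Let h(s) be the probability of absorption at position 0 starting from transient state s. Then h(position 0) = 1 and h(position 2) = 0. By first-step analysis:
h(position 1) = 0.44·1 + 0.28·h(position 1) + 0.28·0
Solving: h(position 1) = 0.6111.
Starting from position 1, the probability is 0.6111.

0.6111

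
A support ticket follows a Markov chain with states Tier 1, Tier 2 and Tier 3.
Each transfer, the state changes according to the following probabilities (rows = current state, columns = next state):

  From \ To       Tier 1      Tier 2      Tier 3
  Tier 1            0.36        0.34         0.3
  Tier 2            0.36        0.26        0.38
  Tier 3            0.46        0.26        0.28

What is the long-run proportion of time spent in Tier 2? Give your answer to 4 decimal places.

0.2913

Let the stationary distribution be π with π = πP and π_1 + π_2 + π_3 = 1.
π_1 = 0.36·π_1 + 0.36·π_2 + 0.46·π_3
π_2 = 0.34·π_1 + 0.26·π_2 + 0.26·π_3
Solving with the normalization constraint gives π = (0.3917, 0.2913, 0.3170).
So the stationary probability of Tier 2 is 0.2913.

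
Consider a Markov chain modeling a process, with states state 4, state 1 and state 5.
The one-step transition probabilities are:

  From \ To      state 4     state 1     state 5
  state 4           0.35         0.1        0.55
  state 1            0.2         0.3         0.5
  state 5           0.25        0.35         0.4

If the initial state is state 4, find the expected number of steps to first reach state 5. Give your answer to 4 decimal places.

1.8391

Let t(s) be the expected number of steps to first reach state 5 from state s, with t(state 5) = 0. Conditioning on the first step:
t(state 4) = 1 + 0.35·t(state 4) + 0.1·t(state 1)
t(state 1) = 1 + 0.2·t(state 4) + 0.3·t(state 1)
Solving: t(state 4) = 1.8391, t(state 1) = 1.9540.
Expected steps from state 4 to state 5: 1.8391.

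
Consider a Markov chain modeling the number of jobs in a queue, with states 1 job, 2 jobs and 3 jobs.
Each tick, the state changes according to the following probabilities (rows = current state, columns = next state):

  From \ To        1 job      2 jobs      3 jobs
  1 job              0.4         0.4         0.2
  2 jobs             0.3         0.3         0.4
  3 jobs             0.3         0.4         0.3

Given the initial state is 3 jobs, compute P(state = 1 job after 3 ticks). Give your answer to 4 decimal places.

0.3330

Propagate the distribution vector 3 ticks from 3 jobs.
After 0 ticks: (0.0000, 0.0000, 1.0000)
After 1 tick: (0.3000, 0.4000, 0.3000)
After 2 ticks: (0.3300, 0.3600, 0.3100)
After 3 ticks: (0.3330, 0.3640, 0.3030)
P(in 1 job after 3 ticks) = 0.3330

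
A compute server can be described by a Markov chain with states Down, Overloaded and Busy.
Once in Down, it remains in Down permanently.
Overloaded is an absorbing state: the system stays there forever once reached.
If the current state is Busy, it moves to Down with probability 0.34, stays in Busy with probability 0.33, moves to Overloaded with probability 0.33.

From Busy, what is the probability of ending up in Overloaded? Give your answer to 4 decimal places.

Let h(s) be the probability of absorption at Overloaded starting from transient state s. Then h(Overloaded) = 1 and h(Down) = 0. By first-step analysis:
h(Busy) = 0.34·0 + 0.33·1 + 0.33·h(Busy)
Solving: h(Busy) = 0.4925.
Starting from Busy, the probability is 0.4925.

0.4925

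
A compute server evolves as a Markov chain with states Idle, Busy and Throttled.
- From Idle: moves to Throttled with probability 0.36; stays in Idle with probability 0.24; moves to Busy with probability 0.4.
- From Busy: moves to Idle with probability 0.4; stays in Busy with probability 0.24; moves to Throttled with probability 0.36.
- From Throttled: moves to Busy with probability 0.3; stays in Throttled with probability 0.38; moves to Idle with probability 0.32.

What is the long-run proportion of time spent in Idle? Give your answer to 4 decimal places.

Let the stationary distribution be π with π = πP and π_1 + π_2 + π_3 = 1.
π_1 = 0.24·π_1 + 0.4·π_2 + 0.32·π_3
π_2 = 0.4·π_1 + 0.24·π_2 + 0.3·π_3
Solving with the normalization constraint gives π = (0.3195, 0.3132, 0.3673).
So the stationary probability of Idle is 0.3195.

0.3195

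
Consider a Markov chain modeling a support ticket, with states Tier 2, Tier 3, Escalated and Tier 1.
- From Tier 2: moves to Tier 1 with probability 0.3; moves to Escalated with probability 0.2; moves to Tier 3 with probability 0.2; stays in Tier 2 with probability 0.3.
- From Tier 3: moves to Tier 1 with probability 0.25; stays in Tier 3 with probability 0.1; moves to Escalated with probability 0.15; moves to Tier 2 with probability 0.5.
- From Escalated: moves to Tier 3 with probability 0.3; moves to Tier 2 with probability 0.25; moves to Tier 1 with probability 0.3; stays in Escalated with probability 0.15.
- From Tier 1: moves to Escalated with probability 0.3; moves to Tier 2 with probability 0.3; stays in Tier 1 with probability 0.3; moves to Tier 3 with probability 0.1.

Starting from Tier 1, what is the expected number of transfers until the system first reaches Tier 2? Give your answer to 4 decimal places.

Let t(s) be the expected number of transfers to first reach Tier 2 from state s, with t(Tier 2) = 0. Conditioning on the first transfer:
t(Tier 3) = 1 + 0.1·t(Tier 3) + 0.15·t(Escalated) + 0.25·t(Tier 1)
t(Escalated) = 1 + 0.3·t(Tier 3) + 0.15·t(Escalated) + 0.3·t(Tier 1)
t(Tier 1) = 1 + 0.1·t(Tier 3) + 0.3·t(Escalated) + 0.3·t(Tier 1)
Solving: t(Tier 3) = 2.5150, t(Escalated) = 3.1755, t(Tier 1) = 3.1488.
Expected transfers from Tier 1 to Tier 2: 3.1488.

3.1488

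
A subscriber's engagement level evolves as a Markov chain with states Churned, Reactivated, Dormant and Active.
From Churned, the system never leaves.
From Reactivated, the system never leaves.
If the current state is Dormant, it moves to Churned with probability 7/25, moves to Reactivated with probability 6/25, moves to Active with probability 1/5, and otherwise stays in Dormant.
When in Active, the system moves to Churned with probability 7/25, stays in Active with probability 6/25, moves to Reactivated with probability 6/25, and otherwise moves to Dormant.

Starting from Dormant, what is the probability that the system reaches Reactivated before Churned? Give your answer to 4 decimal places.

0.4615

Let h(s) be the probability of absorption at Reactivated starting from transient state s. Then h(Reactivated) = 1 and h(Churned) = 0. By first-step analysis:
h(Dormant) = 0.28·0 + 0.24·1 + 0.28·h(Dormant) + 0.2·h(Active)
h(Active) = 0.28·0 + 0.24·1 + 0.24·h(Dormant) + 0.24·h(Active)
Solving: h(Dormant) = 0.4615, h(Active) = 0.4615.
Starting from Dormant, the probability is 0.4615.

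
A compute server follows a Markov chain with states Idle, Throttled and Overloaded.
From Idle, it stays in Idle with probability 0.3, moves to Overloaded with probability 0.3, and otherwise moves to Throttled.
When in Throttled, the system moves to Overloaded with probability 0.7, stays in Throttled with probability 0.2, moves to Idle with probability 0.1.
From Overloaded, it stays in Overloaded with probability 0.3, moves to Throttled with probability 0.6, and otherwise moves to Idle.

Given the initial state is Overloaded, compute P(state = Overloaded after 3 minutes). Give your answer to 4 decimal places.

Propagate the distribution vector 3 minutes from Overloaded.
After 0 minutes: (0.0000, 0.0000, 1.0000)
After 1 minute: (0.1000, 0.6000, 0.3000)
After 2 minutes: (0.1200, 0.3400, 0.5400)
After 3 minutes: (0.1240, 0.4400, 0.4360)
P(in Overloaded after 3 minutes) = 0.4360

0.4360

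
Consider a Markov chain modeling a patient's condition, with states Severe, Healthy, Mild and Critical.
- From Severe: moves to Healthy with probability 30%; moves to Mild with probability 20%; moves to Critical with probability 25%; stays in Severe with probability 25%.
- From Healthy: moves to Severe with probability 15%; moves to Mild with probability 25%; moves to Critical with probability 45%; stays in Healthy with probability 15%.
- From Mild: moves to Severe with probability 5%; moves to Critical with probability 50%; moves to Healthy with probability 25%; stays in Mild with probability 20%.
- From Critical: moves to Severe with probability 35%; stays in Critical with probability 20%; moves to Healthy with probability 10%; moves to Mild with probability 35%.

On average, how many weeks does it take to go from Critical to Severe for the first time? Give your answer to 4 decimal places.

Let t(s) be the expected number of weeks to first reach Severe from state s, with t(Severe) = 0. Conditioning on the first week:
t(Healthy) = 1 + 0.15·t(Healthy) + 0.25·t(Mild) + 0.45·t(Critical)
t(Mild) = 1 + 0.25·t(Healthy) + 0.2·t(Mild) + 0.5·t(Critical)
t(Critical) = 1 + 0.1·t(Healthy) + 0.35·t(Mild) + 0.2·t(Critical)
Solving: t(Healthy) = 5.0801, t(Mild) = 5.5270, t(Critical) = 4.3031.
Expected weeks from Critical to Severe: 4.3031.

4.3031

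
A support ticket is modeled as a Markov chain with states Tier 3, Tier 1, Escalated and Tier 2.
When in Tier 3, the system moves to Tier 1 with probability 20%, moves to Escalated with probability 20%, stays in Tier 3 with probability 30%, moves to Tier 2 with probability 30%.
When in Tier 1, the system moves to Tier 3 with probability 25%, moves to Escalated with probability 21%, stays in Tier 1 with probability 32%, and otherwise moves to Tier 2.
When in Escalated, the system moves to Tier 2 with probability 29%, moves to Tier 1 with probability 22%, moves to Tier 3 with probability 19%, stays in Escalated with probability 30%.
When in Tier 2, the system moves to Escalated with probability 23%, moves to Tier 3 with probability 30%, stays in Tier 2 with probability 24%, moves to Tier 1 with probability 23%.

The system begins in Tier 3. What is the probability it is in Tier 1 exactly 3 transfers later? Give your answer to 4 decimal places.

Propagate the distribution vector 3 transfers from Tier 3.
After 0 transfers: (1.0000, 0.0000, 0.0000, 0.0000)
After 1 transfer: (0.3000, 0.2000, 0.2000, 0.3000)
After 2 transfers: (0.2680, 0.2370, 0.2310, 0.2640)
After 3 transfers: (0.2627, 0.2410, 0.2334, 0.2629)
P(in Tier 1 after 3 transfers) = 0.2410

0.2410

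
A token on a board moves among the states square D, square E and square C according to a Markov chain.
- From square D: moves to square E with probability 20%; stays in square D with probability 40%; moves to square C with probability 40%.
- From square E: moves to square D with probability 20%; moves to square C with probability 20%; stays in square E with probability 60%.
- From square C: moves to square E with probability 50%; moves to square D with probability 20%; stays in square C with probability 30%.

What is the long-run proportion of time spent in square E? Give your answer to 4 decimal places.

Let the stationary distribution be π with π = πP and π_1 + π_2 + π_3 = 1.
π_1 = 0.4·π_1 + 0.2·π_2 + 0.2·π_3
π_2 = 0.2·π_1 + 0.6·π_2 + 0.5·π_3
Solving with the normalization constraint gives π = (0.2500, 0.4722, 0.2778).
So the stationary probability of square E is 0.4722.

0.4722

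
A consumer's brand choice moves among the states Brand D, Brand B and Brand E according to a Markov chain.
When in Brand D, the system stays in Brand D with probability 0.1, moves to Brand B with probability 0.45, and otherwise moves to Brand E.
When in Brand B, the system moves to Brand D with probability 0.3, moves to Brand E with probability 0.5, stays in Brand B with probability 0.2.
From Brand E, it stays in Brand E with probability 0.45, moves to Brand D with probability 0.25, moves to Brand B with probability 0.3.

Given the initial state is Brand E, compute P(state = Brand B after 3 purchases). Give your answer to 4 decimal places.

Propagate the distribution vector 3 purchases from Brand E.
After 0 purchases: (0.0000, 0.0000, 1.0000)
After 1 purchase: (0.2500, 0.3000, 0.4500)
After 2 purchases: (0.2275, 0.3075, 0.4650)
After 3 purchases: (0.2313, 0.3034, 0.4654)
P(in Brand B after 3 purchases) = 0.3034

0.3034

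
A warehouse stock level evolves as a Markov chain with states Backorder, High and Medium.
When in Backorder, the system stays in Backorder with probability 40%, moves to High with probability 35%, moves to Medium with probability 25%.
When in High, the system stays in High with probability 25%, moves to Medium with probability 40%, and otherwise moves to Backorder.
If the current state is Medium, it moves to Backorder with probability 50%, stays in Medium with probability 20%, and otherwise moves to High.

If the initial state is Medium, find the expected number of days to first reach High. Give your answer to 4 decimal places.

Let t(s) be the expected number of days to first reach High from state s, with t(High) = 0. Conditioning on the first day:
t(Backorder) = 1 + 0.4·t(Backorder) + 0.25·t(Medium)
t(Medium) = 1 + 0.5·t(Backorder) + 0.2·t(Medium)
Solving: t(Backorder) = 2.9577, t(Medium) = 3.0986.
Expected days from Medium to High: 3.0986.

3.0986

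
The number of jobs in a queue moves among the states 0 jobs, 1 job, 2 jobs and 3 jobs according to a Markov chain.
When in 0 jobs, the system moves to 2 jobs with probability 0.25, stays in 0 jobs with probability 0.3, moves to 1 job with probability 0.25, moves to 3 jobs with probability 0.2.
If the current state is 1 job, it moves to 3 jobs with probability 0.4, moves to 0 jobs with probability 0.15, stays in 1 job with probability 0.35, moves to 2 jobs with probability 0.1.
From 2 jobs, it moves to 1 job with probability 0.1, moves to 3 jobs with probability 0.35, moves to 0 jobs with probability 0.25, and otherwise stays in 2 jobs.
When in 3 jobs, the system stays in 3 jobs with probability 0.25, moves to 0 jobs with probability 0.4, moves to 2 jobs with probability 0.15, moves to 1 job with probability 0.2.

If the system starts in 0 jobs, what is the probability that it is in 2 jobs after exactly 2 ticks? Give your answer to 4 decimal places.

0.2050

Propagate the distribution vector 2 ticks from 0 jobs.
After 0 ticks: (1.0000, 0.0000, 0.0000, 0.0000)
After 1 tick: (0.3000, 0.2500, 0.2500, 0.2000)
After 2 ticks: (0.2700, 0.2275, 0.2050, 0.2975)
P(in 2 jobs after 2 ticks) = 0.2050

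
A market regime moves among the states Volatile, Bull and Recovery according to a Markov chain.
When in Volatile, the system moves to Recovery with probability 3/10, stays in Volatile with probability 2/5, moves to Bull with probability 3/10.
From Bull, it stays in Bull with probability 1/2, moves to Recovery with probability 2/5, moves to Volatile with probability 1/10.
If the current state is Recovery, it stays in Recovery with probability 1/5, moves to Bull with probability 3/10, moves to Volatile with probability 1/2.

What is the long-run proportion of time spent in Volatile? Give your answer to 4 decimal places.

0.3182

Let the stationary distribution be π with π = πP and π_1 + π_2 + π_3 = 1.
π_1 = 0.4·π_1 + 0.1·π_2 + 0.5·π_3
π_2 = 0.3·π_1 + 0.5·π_2 + 0.3·π_3
Solving with the normalization constraint gives π = (0.3182, 0.3750, 0.3068).
So the stationary probability of Volatile is 0.3182.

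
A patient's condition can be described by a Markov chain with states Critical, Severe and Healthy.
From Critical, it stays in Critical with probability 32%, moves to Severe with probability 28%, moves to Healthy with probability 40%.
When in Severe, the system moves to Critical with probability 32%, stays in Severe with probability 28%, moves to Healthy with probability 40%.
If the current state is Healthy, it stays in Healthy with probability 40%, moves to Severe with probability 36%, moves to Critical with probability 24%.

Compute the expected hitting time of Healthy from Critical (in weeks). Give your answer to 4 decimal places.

Let t(s) be the expected number of weeks to first reach Healthy from state s, with t(Healthy) = 0. Conditioning on the first week:
t(Critical) = 1 + 0.32·t(Critical) + 0.28·t(Severe)
t(Severe) = 1 + 0.32·t(Critical) + 0.28·t(Severe)
Solving: t(Critical) = 2.5000, t(Severe) = 2.5000.
Expected weeks from Critical to Healthy: 2.5000.

2.5000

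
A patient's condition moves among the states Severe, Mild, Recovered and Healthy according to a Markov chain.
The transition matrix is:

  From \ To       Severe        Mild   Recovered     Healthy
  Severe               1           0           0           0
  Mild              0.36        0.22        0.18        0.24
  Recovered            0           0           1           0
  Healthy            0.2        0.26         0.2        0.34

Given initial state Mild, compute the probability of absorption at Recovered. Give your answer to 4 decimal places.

Let h(s) be the probability of absorption at Recovered starting from transient state s. Then h(Recovered) = 1 and h(Severe) = 0. By first-step analysis:
h(Mild) = 0.36·0 + 0.22·h(Mild) + 0.18·1 + 0.24·h(Healthy)
h(Healthy) = 0.2·0 + 0.26·h(Mild) + 0.2·1 + 0.34·h(Healthy)
Solving: h(Mild) = 0.3687, h(Healthy) = 0.4483.
Starting from Mild, the probability is 0.3687.

0.3687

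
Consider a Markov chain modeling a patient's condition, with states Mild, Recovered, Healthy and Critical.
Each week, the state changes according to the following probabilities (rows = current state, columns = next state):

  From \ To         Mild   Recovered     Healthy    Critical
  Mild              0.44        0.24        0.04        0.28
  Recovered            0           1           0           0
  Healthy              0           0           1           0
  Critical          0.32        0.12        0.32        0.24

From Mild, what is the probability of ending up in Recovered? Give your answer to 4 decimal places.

Let h(s) be the probability of absorption at Recovered starting from transient state s. Then h(Recovered) = 1 and h(Healthy) = 0. By first-step analysis:
h(Mild) = 0.44·h(Mild) + 0.24·1 + 0.04·0 + 0.28·h(Critical)
h(Critical) = 0.32·h(Mild) + 0.12·1 + 0.32·0 + 0.24·h(Critical)
Solving: h(Mild) = 0.6429, h(Critical) = 0.4286.
Starting from Mild, the probability is 0.6429.

0.6429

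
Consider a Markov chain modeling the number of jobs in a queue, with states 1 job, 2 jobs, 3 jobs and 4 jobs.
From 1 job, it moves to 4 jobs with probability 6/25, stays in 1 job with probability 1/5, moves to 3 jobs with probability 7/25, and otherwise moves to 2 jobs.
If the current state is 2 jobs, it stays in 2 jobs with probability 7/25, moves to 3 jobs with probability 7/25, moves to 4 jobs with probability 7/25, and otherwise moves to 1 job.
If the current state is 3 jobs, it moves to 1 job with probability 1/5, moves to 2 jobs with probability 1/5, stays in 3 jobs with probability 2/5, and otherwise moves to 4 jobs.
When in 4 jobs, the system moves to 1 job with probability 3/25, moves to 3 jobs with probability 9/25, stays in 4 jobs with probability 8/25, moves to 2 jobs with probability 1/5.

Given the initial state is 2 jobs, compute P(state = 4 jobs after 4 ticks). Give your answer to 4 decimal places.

0.2562

Propagate the distribution vector 4 ticks from 2 jobs.
After 0 ticks: (0.0000, 1.0000, 0.0000, 0.0000)
After 1 tick: (0.1600, 0.2800, 0.2800, 0.2800)
After 2 ticks: (0.1664, 0.2352, 0.3360, 0.2624)
After 3 ticks: (0.1696, 0.2321, 0.3413, 0.2570)
After 4 ticks: (0.1702, 0.2321, 0.3415, 0.2562)
P(in 4 jobs after 4 ticks) = 0.2562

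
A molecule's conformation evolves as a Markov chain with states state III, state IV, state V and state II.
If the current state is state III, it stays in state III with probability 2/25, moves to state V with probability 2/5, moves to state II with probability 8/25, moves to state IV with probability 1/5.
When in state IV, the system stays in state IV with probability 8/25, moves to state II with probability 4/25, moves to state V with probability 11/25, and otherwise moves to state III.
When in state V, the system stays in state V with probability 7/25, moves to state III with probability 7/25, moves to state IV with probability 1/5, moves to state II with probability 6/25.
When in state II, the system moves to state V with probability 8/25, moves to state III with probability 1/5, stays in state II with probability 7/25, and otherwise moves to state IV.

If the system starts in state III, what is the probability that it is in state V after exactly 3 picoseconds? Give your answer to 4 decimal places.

0.3494

Propagate the distribution vector 3 picoseconds from state III.
After 0 picoseconds: (1.0000, 0.0000, 0.0000, 0.0000)
After 1 picosecond: (0.0800, 0.2000, 0.4000, 0.3200)
After 2 picoseconds: (0.1984, 0.2240, 0.3344, 0.2432)
After 3 picoseconds: (0.1761, 0.2269, 0.3494, 0.2477)
P(in state V after 3 picoseconds) = 0.3494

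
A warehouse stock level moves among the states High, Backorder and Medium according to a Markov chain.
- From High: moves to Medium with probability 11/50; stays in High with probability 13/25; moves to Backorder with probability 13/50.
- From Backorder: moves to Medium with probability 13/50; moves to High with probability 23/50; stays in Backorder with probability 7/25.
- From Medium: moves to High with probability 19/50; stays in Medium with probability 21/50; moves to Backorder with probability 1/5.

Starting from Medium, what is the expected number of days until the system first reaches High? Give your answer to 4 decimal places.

Let t(s) be the expected number of days to first reach High from state s, with t(High) = 0. Conditioning on the first day:
t(Backorder) = 1 + 0.28·t(Backorder) + 0.26·t(Medium)
t(Medium) = 1 + 0.2·t(Backorder) + 0.42·t(Medium)
Solving: t(Backorder) = 2.2976, t(Medium) = 2.5164.
Expected days from Medium to High: 2.5164.

2.5164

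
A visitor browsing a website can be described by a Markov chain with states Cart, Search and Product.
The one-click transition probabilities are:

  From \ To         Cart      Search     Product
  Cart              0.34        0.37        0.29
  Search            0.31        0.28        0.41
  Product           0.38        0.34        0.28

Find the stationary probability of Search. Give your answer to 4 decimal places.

0.3305

Let the stationary distribution be π with π = πP and π_1 + π_2 + π_3 = 1.
π_1 = 0.34·π_1 + 0.31·π_2 + 0.38·π_3
π_2 = 0.37·π_1 + 0.28·π_2 + 0.34·π_3
Solving with the normalization constraint gives π = (0.3431, 0.3305, 0.3264).
So the stationary probability of Search is 0.3305.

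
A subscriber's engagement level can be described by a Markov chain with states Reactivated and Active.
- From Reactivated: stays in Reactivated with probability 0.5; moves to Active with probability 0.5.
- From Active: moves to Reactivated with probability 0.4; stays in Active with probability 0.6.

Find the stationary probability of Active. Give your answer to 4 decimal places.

0.5556

Let the stationary distribution be π with π = πP and π_1 + π_2 = 1.
π_1 = 0.5·π_1 + 0.4·π_2
Solving with the normalization constraint gives π = (0.4444, 0.5556).
So the stationary probability of Active is 0.5556.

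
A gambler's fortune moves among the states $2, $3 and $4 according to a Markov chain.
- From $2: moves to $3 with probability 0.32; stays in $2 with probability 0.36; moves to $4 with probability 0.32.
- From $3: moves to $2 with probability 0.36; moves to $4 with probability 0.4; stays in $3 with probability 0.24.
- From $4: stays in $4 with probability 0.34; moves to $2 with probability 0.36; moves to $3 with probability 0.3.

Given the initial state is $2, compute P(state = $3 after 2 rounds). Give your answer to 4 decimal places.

Sum over the intermediate state after 1 round:
P = P($2→$2)·P($2→$3) + P($2→$3)·P($3→$3) + P($2→$4)·P($4→$3)
  = 0.36×0.32 + 0.32×0.24 + 0.32×0.3
  = 0.1152 + 0.0768 + 0.0960 = 0.2880

0.2880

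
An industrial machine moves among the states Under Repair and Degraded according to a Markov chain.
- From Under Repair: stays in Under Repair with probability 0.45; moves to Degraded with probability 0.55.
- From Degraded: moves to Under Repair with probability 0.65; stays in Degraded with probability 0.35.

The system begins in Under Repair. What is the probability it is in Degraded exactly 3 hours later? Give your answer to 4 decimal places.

Propagate the distribution vector 3 hours from Under Repair.
After 0 hours: (1.0000, 0.0000)
After 1 hour: (0.4500, 0.5500)
After 2 hours: (0.5600, 0.4400)
After 3 hours: (0.5380, 0.4620)
P(in Degraded after 3 hours) = 0.4620

0.4620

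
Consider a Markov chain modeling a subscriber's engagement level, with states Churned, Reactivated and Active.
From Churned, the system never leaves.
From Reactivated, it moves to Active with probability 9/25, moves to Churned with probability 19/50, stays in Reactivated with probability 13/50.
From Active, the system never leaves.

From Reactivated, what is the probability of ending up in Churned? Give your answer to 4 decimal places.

Let h(s) be the probability of absorption at Churned starting from transient state s. Then h(Churned) = 1 and h(Active) = 0. By first-step analysis:
h(Reactivated) = 0.38·1 + 0.26·h(Reactivated) + 0.36·0
Solving: h(Reactivated) = 0.5135.
Starting from Reactivated, the probability is 0.5135.

0.5135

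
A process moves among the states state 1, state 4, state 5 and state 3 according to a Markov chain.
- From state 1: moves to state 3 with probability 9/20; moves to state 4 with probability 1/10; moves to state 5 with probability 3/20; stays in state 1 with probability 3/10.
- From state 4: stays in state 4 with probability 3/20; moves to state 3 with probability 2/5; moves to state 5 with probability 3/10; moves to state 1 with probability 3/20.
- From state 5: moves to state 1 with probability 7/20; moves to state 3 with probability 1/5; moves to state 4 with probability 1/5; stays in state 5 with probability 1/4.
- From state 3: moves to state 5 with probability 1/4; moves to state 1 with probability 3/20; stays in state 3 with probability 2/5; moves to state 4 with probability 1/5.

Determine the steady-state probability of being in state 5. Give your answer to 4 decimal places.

Let the stationary distribution be π with π = πP and π_1 + π_2 + π_3 + π_4 = 1.
π_1 = 0.3·π_1 + 0.15·π_2 + 0.35·π_3 + 0.15·π_4
π_2 = 0.1·π_1 + 0.15·π_2 + 0.2·π_3 + 0.2·π_4
π_3 = 0.15·π_1 + 0.3·π_2 + 0.25·π_3 + 0.25·π_4
Solving with the normalization constraint gives π = (0.2318, 0.1684, 0.2352, 0.3645).
So the stationary probability of state 5 is 0.2352.

0.2352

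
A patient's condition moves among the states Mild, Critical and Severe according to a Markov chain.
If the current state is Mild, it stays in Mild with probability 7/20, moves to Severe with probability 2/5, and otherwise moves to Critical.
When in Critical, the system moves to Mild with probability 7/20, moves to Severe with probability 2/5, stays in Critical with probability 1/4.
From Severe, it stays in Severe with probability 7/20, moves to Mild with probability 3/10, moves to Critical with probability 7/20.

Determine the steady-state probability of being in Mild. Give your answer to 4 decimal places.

Let the stationary distribution be π with π = πP and π_1 + π_2 + π_3 = 1.
π_1 = 0.35·π_1 + 0.35·π_2 + 0.3·π_3
π_2 = 0.25·π_1 + 0.25·π_2 + 0.35·π_3
Solving with the normalization constraint gives π = (0.3310, 0.2881, 0.3810).
So the stationary probability of Mild is 0.3310.

0.3310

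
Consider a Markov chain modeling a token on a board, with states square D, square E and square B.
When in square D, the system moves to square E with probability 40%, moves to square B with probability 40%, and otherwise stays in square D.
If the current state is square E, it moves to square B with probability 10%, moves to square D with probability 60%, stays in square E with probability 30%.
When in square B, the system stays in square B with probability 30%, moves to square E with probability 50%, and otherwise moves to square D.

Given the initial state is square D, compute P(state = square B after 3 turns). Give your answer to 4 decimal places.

Propagate the distribution vector 3 turns from square D.
After 0 turns: (1.0000, 0.0000, 0.0000)
After 1 turn: (0.2000, 0.4000, 0.4000)
After 2 turns: (0.3600, 0.4000, 0.2400)
After 3 turns: (0.3600, 0.3840, 0.2560)
P(in square B after 3 turns) = 0.2560

0.2560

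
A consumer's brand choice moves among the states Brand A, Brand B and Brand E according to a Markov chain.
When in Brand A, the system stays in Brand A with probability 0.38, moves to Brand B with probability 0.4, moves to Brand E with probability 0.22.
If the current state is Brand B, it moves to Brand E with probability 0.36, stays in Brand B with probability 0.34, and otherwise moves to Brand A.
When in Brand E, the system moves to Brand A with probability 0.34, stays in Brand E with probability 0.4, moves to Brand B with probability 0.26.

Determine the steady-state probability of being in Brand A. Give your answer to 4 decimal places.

0.3402

Let the stationary distribution be π with π = πP and π_1 + π_2 + π_3 = 1.
π_1 = 0.38·π_1 + 0.3·π_2 + 0.34·π_3
π_2 = 0.4·π_1 + 0.34·π_2 + 0.26·π_3
Solving with the normalization constraint gives π = (0.3402, 0.3344, 0.3254).
So the stationary probability of Brand A is 0.3402.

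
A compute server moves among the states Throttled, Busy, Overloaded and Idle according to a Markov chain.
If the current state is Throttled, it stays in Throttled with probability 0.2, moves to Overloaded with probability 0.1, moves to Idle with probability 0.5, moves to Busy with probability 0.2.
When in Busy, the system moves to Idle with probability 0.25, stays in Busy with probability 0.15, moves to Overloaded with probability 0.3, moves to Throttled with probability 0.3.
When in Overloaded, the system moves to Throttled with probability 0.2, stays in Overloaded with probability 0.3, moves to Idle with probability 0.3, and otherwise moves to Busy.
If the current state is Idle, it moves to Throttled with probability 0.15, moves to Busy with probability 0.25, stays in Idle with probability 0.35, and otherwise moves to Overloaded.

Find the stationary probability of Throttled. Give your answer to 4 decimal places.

0.2033

Let the stationary distribution be π with π = πP and π_1 + π_2 + π_3 + π_4 = 1.
π_1 = 0.2·π_1 + 0.3·π_2 + 0.2·π_3 + 0.15·π_4
π_2 = 0.2·π_1 + 0.15·π_2 + 0.2·π_3 + 0.25·π_4
π_3 = 0.1·π_1 + 0.3·π_2 + 0.3·π_3 + 0.25·π_4
Solving with the normalization constraint gives π = (0.2033, 0.2070, 0.2420, 0.3477).
So the stationary probability of Throttled is 0.2033.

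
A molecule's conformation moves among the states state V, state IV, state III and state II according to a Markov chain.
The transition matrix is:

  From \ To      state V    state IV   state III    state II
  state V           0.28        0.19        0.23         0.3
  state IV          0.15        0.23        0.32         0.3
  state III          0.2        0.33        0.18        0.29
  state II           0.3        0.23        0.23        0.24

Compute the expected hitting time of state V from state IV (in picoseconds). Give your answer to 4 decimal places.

Let t(s) be the expected number of picoseconds to first reach state V from state s, with t(state V) = 0. Conditioning on the first picosecond:
t(state IV) = 1 + 0.23·t(state IV) + 0.32·t(state III) + 0.3·t(state II)
t(state III) = 1 + 0.33·t(state IV) + 0.18·t(state III) + 0.29·t(state II)
t(state II) = 1 + 0.23·t(state IV) + 0.23·t(state III) + 0.24·t(state II)
Solving: t(state IV) = 4.8777, t(state III) = 4.6697, t(state II) = 4.2051.
Expected picoseconds from state IV to state V: 4.8777.

4.8777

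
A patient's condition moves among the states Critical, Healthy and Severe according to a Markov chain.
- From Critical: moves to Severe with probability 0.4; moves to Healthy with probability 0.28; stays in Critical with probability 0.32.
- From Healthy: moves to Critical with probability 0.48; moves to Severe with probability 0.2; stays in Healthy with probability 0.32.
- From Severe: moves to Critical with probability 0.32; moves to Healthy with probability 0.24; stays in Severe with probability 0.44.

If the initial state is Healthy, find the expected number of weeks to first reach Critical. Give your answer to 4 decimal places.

2.2837

Let t(s) be the expected number of weeks to first reach Critical from state s, with t(Critical) = 0. Conditioning on the first week:
t(Healthy) = 1 + 0.32·t(Healthy) + 0.2·t(Severe)
t(Severe) = 1 + 0.24·t(Healthy) + 0.44·t(Severe)
Solving: t(Healthy) = 2.2837, t(Severe) = 2.7644.
Expected weeks from Healthy to Critical: 2.2837.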